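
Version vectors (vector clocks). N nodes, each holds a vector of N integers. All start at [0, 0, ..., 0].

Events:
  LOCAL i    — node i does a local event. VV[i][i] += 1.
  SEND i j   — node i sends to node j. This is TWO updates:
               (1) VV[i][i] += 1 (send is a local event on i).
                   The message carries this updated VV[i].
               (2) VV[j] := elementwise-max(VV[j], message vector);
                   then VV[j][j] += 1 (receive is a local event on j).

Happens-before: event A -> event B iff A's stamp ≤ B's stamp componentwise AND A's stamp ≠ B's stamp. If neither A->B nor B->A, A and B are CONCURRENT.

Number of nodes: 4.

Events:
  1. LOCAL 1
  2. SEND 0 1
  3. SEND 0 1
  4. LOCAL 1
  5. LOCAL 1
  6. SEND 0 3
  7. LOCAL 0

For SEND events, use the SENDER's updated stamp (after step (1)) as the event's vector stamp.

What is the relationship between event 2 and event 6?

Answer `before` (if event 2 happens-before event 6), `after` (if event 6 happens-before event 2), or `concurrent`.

Initial: VV[0]=[0, 0, 0, 0]
Initial: VV[1]=[0, 0, 0, 0]
Initial: VV[2]=[0, 0, 0, 0]
Initial: VV[3]=[0, 0, 0, 0]
Event 1: LOCAL 1: VV[1][1]++ -> VV[1]=[0, 1, 0, 0]
Event 2: SEND 0->1: VV[0][0]++ -> VV[0]=[1, 0, 0, 0], msg_vec=[1, 0, 0, 0]; VV[1]=max(VV[1],msg_vec) then VV[1][1]++ -> VV[1]=[1, 2, 0, 0]
Event 3: SEND 0->1: VV[0][0]++ -> VV[0]=[2, 0, 0, 0], msg_vec=[2, 0, 0, 0]; VV[1]=max(VV[1],msg_vec) then VV[1][1]++ -> VV[1]=[2, 3, 0, 0]
Event 4: LOCAL 1: VV[1][1]++ -> VV[1]=[2, 4, 0, 0]
Event 5: LOCAL 1: VV[1][1]++ -> VV[1]=[2, 5, 0, 0]
Event 6: SEND 0->3: VV[0][0]++ -> VV[0]=[3, 0, 0, 0], msg_vec=[3, 0, 0, 0]; VV[3]=max(VV[3],msg_vec) then VV[3][3]++ -> VV[3]=[3, 0, 0, 1]
Event 7: LOCAL 0: VV[0][0]++ -> VV[0]=[4, 0, 0, 0]
Event 2 stamp: [1, 0, 0, 0]
Event 6 stamp: [3, 0, 0, 0]
[1, 0, 0, 0] <= [3, 0, 0, 0]? True
[3, 0, 0, 0] <= [1, 0, 0, 0]? False
Relation: before

Answer: before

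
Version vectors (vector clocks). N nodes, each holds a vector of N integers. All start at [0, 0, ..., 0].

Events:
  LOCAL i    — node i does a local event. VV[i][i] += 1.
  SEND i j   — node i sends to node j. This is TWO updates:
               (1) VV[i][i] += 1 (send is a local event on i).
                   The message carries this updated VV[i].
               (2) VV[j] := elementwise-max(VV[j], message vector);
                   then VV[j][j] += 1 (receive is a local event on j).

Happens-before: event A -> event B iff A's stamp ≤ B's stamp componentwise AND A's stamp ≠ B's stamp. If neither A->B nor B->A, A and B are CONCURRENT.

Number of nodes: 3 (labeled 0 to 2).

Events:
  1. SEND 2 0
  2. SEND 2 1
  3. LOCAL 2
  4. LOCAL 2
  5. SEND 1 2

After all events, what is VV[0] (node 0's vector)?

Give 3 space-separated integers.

Initial: VV[0]=[0, 0, 0]
Initial: VV[1]=[0, 0, 0]
Initial: VV[2]=[0, 0, 0]
Event 1: SEND 2->0: VV[2][2]++ -> VV[2]=[0, 0, 1], msg_vec=[0, 0, 1]; VV[0]=max(VV[0],msg_vec) then VV[0][0]++ -> VV[0]=[1, 0, 1]
Event 2: SEND 2->1: VV[2][2]++ -> VV[2]=[0, 0, 2], msg_vec=[0, 0, 2]; VV[1]=max(VV[1],msg_vec) then VV[1][1]++ -> VV[1]=[0, 1, 2]
Event 3: LOCAL 2: VV[2][2]++ -> VV[2]=[0, 0, 3]
Event 4: LOCAL 2: VV[2][2]++ -> VV[2]=[0, 0, 4]
Event 5: SEND 1->2: VV[1][1]++ -> VV[1]=[0, 2, 2], msg_vec=[0, 2, 2]; VV[2]=max(VV[2],msg_vec) then VV[2][2]++ -> VV[2]=[0, 2, 5]
Final vectors: VV[0]=[1, 0, 1]; VV[1]=[0, 2, 2]; VV[2]=[0, 2, 5]

Answer: 1 0 1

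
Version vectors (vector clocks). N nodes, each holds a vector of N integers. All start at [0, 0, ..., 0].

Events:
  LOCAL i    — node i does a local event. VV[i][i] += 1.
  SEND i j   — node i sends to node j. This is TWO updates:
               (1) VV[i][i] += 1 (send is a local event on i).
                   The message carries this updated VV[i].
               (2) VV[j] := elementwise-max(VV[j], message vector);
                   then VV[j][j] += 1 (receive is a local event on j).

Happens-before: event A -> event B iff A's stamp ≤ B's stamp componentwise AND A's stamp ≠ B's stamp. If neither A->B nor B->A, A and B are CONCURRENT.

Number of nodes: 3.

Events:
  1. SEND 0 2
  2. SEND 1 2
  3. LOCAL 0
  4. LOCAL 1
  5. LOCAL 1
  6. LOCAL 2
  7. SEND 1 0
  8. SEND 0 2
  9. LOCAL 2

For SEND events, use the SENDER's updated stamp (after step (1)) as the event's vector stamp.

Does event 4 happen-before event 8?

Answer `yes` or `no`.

Answer: yes

Derivation:
Initial: VV[0]=[0, 0, 0]
Initial: VV[1]=[0, 0, 0]
Initial: VV[2]=[0, 0, 0]
Event 1: SEND 0->2: VV[0][0]++ -> VV[0]=[1, 0, 0], msg_vec=[1, 0, 0]; VV[2]=max(VV[2],msg_vec) then VV[2][2]++ -> VV[2]=[1, 0, 1]
Event 2: SEND 1->2: VV[1][1]++ -> VV[1]=[0, 1, 0], msg_vec=[0, 1, 0]; VV[2]=max(VV[2],msg_vec) then VV[2][2]++ -> VV[2]=[1, 1, 2]
Event 3: LOCAL 0: VV[0][0]++ -> VV[0]=[2, 0, 0]
Event 4: LOCAL 1: VV[1][1]++ -> VV[1]=[0, 2, 0]
Event 5: LOCAL 1: VV[1][1]++ -> VV[1]=[0, 3, 0]
Event 6: LOCAL 2: VV[2][2]++ -> VV[2]=[1, 1, 3]
Event 7: SEND 1->0: VV[1][1]++ -> VV[1]=[0, 4, 0], msg_vec=[0, 4, 0]; VV[0]=max(VV[0],msg_vec) then VV[0][0]++ -> VV[0]=[3, 4, 0]
Event 8: SEND 0->2: VV[0][0]++ -> VV[0]=[4, 4, 0], msg_vec=[4, 4, 0]; VV[2]=max(VV[2],msg_vec) then VV[2][2]++ -> VV[2]=[4, 4, 4]
Event 9: LOCAL 2: VV[2][2]++ -> VV[2]=[4, 4, 5]
Event 4 stamp: [0, 2, 0]
Event 8 stamp: [4, 4, 0]
[0, 2, 0] <= [4, 4, 0]? True. Equal? False. Happens-before: True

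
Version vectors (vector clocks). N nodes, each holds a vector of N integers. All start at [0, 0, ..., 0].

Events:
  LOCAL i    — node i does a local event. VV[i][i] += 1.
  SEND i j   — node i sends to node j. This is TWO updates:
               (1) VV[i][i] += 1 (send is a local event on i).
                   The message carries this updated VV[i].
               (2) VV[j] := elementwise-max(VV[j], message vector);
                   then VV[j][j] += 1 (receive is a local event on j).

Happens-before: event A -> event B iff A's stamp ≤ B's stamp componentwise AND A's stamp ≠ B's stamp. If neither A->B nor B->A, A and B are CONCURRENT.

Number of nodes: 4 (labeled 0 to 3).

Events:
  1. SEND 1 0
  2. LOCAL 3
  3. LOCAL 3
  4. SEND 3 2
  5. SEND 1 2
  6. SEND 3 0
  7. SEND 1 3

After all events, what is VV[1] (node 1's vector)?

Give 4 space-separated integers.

Initial: VV[0]=[0, 0, 0, 0]
Initial: VV[1]=[0, 0, 0, 0]
Initial: VV[2]=[0, 0, 0, 0]
Initial: VV[3]=[0, 0, 0, 0]
Event 1: SEND 1->0: VV[1][1]++ -> VV[1]=[0, 1, 0, 0], msg_vec=[0, 1, 0, 0]; VV[0]=max(VV[0],msg_vec) then VV[0][0]++ -> VV[0]=[1, 1, 0, 0]
Event 2: LOCAL 3: VV[3][3]++ -> VV[3]=[0, 0, 0, 1]
Event 3: LOCAL 3: VV[3][3]++ -> VV[3]=[0, 0, 0, 2]
Event 4: SEND 3->2: VV[3][3]++ -> VV[3]=[0, 0, 0, 3], msg_vec=[0, 0, 0, 3]; VV[2]=max(VV[2],msg_vec) then VV[2][2]++ -> VV[2]=[0, 0, 1, 3]
Event 5: SEND 1->2: VV[1][1]++ -> VV[1]=[0, 2, 0, 0], msg_vec=[0, 2, 0, 0]; VV[2]=max(VV[2],msg_vec) then VV[2][2]++ -> VV[2]=[0, 2, 2, 3]
Event 6: SEND 3->0: VV[3][3]++ -> VV[3]=[0, 0, 0, 4], msg_vec=[0, 0, 0, 4]; VV[0]=max(VV[0],msg_vec) then VV[0][0]++ -> VV[0]=[2, 1, 0, 4]
Event 7: SEND 1->3: VV[1][1]++ -> VV[1]=[0, 3, 0, 0], msg_vec=[0, 3, 0, 0]; VV[3]=max(VV[3],msg_vec) then VV[3][3]++ -> VV[3]=[0, 3, 0, 5]
Final vectors: VV[0]=[2, 1, 0, 4]; VV[1]=[0, 3, 0, 0]; VV[2]=[0, 2, 2, 3]; VV[3]=[0, 3, 0, 5]

Answer: 0 3 0 0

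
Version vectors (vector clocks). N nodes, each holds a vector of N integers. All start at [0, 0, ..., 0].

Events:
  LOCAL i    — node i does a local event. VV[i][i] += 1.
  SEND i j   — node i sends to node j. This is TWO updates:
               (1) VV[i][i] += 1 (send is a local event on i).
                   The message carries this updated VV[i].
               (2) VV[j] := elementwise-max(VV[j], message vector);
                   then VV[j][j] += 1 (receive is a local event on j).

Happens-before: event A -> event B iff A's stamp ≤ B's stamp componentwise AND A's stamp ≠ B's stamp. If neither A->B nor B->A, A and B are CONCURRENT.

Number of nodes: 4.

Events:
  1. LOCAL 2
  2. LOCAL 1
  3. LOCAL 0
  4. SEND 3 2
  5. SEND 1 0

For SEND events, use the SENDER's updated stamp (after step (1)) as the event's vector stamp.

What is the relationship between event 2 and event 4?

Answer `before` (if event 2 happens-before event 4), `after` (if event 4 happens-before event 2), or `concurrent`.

Initial: VV[0]=[0, 0, 0, 0]
Initial: VV[1]=[0, 0, 0, 0]
Initial: VV[2]=[0, 0, 0, 0]
Initial: VV[3]=[0, 0, 0, 0]
Event 1: LOCAL 2: VV[2][2]++ -> VV[2]=[0, 0, 1, 0]
Event 2: LOCAL 1: VV[1][1]++ -> VV[1]=[0, 1, 0, 0]
Event 3: LOCAL 0: VV[0][0]++ -> VV[0]=[1, 0, 0, 0]
Event 4: SEND 3->2: VV[3][3]++ -> VV[3]=[0, 0, 0, 1], msg_vec=[0, 0, 0, 1]; VV[2]=max(VV[2],msg_vec) then VV[2][2]++ -> VV[2]=[0, 0, 2, 1]
Event 5: SEND 1->0: VV[1][1]++ -> VV[1]=[0, 2, 0, 0], msg_vec=[0, 2, 0, 0]; VV[0]=max(VV[0],msg_vec) then VV[0][0]++ -> VV[0]=[2, 2, 0, 0]
Event 2 stamp: [0, 1, 0, 0]
Event 4 stamp: [0, 0, 0, 1]
[0, 1, 0, 0] <= [0, 0, 0, 1]? False
[0, 0, 0, 1] <= [0, 1, 0, 0]? False
Relation: concurrent

Answer: concurrent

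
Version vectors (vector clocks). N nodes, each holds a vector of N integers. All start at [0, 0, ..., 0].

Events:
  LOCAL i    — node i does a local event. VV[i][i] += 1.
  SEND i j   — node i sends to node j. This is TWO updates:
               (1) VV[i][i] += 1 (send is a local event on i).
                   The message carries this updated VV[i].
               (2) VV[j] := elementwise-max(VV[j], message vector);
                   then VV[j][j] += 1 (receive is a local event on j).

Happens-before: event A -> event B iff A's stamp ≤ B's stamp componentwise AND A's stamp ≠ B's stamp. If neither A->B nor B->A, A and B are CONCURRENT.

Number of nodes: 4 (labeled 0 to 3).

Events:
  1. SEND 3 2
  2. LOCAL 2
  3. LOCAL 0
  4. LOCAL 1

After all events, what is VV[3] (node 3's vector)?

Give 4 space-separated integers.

Answer: 0 0 0 1

Derivation:
Initial: VV[0]=[0, 0, 0, 0]
Initial: VV[1]=[0, 0, 0, 0]
Initial: VV[2]=[0, 0, 0, 0]
Initial: VV[3]=[0, 0, 0, 0]
Event 1: SEND 3->2: VV[3][3]++ -> VV[3]=[0, 0, 0, 1], msg_vec=[0, 0, 0, 1]; VV[2]=max(VV[2],msg_vec) then VV[2][2]++ -> VV[2]=[0, 0, 1, 1]
Event 2: LOCAL 2: VV[2][2]++ -> VV[2]=[0, 0, 2, 1]
Event 3: LOCAL 0: VV[0][0]++ -> VV[0]=[1, 0, 0, 0]
Event 4: LOCAL 1: VV[1][1]++ -> VV[1]=[0, 1, 0, 0]
Final vectors: VV[0]=[1, 0, 0, 0]; VV[1]=[0, 1, 0, 0]; VV[2]=[0, 0, 2, 1]; VV[3]=[0, 0, 0, 1]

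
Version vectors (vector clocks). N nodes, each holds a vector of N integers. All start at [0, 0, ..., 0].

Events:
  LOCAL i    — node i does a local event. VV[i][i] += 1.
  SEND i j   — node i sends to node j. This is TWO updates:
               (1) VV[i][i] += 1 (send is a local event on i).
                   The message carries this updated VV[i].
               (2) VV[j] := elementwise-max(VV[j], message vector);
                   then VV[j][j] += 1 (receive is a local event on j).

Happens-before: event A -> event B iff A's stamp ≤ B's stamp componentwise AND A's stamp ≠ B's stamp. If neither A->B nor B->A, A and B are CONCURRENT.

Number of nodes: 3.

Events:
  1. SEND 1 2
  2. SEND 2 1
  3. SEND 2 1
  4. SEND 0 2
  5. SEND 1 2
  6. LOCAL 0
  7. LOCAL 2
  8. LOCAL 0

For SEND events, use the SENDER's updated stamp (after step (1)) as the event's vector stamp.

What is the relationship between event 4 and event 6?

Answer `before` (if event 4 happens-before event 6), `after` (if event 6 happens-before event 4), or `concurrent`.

Answer: before

Derivation:
Initial: VV[0]=[0, 0, 0]
Initial: VV[1]=[0, 0, 0]
Initial: VV[2]=[0, 0, 0]
Event 1: SEND 1->2: VV[1][1]++ -> VV[1]=[0, 1, 0], msg_vec=[0, 1, 0]; VV[2]=max(VV[2],msg_vec) then VV[2][2]++ -> VV[2]=[0, 1, 1]
Event 2: SEND 2->1: VV[2][2]++ -> VV[2]=[0, 1, 2], msg_vec=[0, 1, 2]; VV[1]=max(VV[1],msg_vec) then VV[1][1]++ -> VV[1]=[0, 2, 2]
Event 3: SEND 2->1: VV[2][2]++ -> VV[2]=[0, 1, 3], msg_vec=[0, 1, 3]; VV[1]=max(VV[1],msg_vec) then VV[1][1]++ -> VV[1]=[0, 3, 3]
Event 4: SEND 0->2: VV[0][0]++ -> VV[0]=[1, 0, 0], msg_vec=[1, 0, 0]; VV[2]=max(VV[2],msg_vec) then VV[2][2]++ -> VV[2]=[1, 1, 4]
Event 5: SEND 1->2: VV[1][1]++ -> VV[1]=[0, 4, 3], msg_vec=[0, 4, 3]; VV[2]=max(VV[2],msg_vec) then VV[2][2]++ -> VV[2]=[1, 4, 5]
Event 6: LOCAL 0: VV[0][0]++ -> VV[0]=[2, 0, 0]
Event 7: LOCAL 2: VV[2][2]++ -> VV[2]=[1, 4, 6]
Event 8: LOCAL 0: VV[0][0]++ -> VV[0]=[3, 0, 0]
Event 4 stamp: [1, 0, 0]
Event 6 stamp: [2, 0, 0]
[1, 0, 0] <= [2, 0, 0]? True
[2, 0, 0] <= [1, 0, 0]? False
Relation: before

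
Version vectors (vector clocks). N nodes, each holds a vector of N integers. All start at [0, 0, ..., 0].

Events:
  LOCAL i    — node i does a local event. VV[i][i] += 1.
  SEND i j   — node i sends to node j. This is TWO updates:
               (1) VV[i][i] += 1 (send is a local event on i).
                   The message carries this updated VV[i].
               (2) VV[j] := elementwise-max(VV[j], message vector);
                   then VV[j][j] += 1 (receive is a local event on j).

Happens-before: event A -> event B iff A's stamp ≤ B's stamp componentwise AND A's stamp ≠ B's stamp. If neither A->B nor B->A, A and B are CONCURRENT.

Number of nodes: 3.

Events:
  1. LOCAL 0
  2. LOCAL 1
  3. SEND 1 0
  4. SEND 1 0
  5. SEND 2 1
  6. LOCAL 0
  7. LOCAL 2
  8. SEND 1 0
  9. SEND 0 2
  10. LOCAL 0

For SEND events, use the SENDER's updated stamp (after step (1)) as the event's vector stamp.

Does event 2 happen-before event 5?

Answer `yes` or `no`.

Answer: no

Derivation:
Initial: VV[0]=[0, 0, 0]
Initial: VV[1]=[0, 0, 0]
Initial: VV[2]=[0, 0, 0]
Event 1: LOCAL 0: VV[0][0]++ -> VV[0]=[1, 0, 0]
Event 2: LOCAL 1: VV[1][1]++ -> VV[1]=[0, 1, 0]
Event 3: SEND 1->0: VV[1][1]++ -> VV[1]=[0, 2, 0], msg_vec=[0, 2, 0]; VV[0]=max(VV[0],msg_vec) then VV[0][0]++ -> VV[0]=[2, 2, 0]
Event 4: SEND 1->0: VV[1][1]++ -> VV[1]=[0, 3, 0], msg_vec=[0, 3, 0]; VV[0]=max(VV[0],msg_vec) then VV[0][0]++ -> VV[0]=[3, 3, 0]
Event 5: SEND 2->1: VV[2][2]++ -> VV[2]=[0, 0, 1], msg_vec=[0, 0, 1]; VV[1]=max(VV[1],msg_vec) then VV[1][1]++ -> VV[1]=[0, 4, 1]
Event 6: LOCAL 0: VV[0][0]++ -> VV[0]=[4, 3, 0]
Event 7: LOCAL 2: VV[2][2]++ -> VV[2]=[0, 0, 2]
Event 8: SEND 1->0: VV[1][1]++ -> VV[1]=[0, 5, 1], msg_vec=[0, 5, 1]; VV[0]=max(VV[0],msg_vec) then VV[0][0]++ -> VV[0]=[5, 5, 1]
Event 9: SEND 0->2: VV[0][0]++ -> VV[0]=[6, 5, 1], msg_vec=[6, 5, 1]; VV[2]=max(VV[2],msg_vec) then VV[2][2]++ -> VV[2]=[6, 5, 3]
Event 10: LOCAL 0: VV[0][0]++ -> VV[0]=[7, 5, 1]
Event 2 stamp: [0, 1, 0]
Event 5 stamp: [0, 0, 1]
[0, 1, 0] <= [0, 0, 1]? False. Equal? False. Happens-before: False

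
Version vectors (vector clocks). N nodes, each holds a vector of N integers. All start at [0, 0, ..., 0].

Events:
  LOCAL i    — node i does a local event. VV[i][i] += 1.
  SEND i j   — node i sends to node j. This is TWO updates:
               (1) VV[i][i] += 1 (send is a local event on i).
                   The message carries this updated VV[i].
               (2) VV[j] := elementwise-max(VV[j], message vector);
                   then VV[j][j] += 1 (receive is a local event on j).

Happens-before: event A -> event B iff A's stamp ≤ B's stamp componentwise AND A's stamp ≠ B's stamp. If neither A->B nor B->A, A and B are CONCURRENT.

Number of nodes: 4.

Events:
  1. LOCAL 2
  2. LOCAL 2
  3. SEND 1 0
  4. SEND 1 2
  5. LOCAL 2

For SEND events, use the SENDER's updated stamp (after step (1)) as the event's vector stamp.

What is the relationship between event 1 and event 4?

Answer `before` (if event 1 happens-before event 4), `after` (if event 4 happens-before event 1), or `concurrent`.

Initial: VV[0]=[0, 0, 0, 0]
Initial: VV[1]=[0, 0, 0, 0]
Initial: VV[2]=[0, 0, 0, 0]
Initial: VV[3]=[0, 0, 0, 0]
Event 1: LOCAL 2: VV[2][2]++ -> VV[2]=[0, 0, 1, 0]
Event 2: LOCAL 2: VV[2][2]++ -> VV[2]=[0, 0, 2, 0]
Event 3: SEND 1->0: VV[1][1]++ -> VV[1]=[0, 1, 0, 0], msg_vec=[0, 1, 0, 0]; VV[0]=max(VV[0],msg_vec) then VV[0][0]++ -> VV[0]=[1, 1, 0, 0]
Event 4: SEND 1->2: VV[1][1]++ -> VV[1]=[0, 2, 0, 0], msg_vec=[0, 2, 0, 0]; VV[2]=max(VV[2],msg_vec) then VV[2][2]++ -> VV[2]=[0, 2, 3, 0]
Event 5: LOCAL 2: VV[2][2]++ -> VV[2]=[0, 2, 4, 0]
Event 1 stamp: [0, 0, 1, 0]
Event 4 stamp: [0, 2, 0, 0]
[0, 0, 1, 0] <= [0, 2, 0, 0]? False
[0, 2, 0, 0] <= [0, 0, 1, 0]? False
Relation: concurrent

Answer: concurrent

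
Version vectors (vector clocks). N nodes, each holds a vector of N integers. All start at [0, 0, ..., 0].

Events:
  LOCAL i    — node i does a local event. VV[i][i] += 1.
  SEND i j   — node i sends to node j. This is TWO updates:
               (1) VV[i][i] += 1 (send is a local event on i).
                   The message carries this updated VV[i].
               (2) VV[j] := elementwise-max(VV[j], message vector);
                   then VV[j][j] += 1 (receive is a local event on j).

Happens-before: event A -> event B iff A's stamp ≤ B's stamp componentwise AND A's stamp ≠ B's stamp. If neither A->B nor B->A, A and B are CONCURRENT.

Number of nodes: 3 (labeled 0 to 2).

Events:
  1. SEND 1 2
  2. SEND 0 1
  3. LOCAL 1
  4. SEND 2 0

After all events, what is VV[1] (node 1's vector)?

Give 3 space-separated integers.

Initial: VV[0]=[0, 0, 0]
Initial: VV[1]=[0, 0, 0]
Initial: VV[2]=[0, 0, 0]
Event 1: SEND 1->2: VV[1][1]++ -> VV[1]=[0, 1, 0], msg_vec=[0, 1, 0]; VV[2]=max(VV[2],msg_vec) then VV[2][2]++ -> VV[2]=[0, 1, 1]
Event 2: SEND 0->1: VV[0][0]++ -> VV[0]=[1, 0, 0], msg_vec=[1, 0, 0]; VV[1]=max(VV[1],msg_vec) then VV[1][1]++ -> VV[1]=[1, 2, 0]
Event 3: LOCAL 1: VV[1][1]++ -> VV[1]=[1, 3, 0]
Event 4: SEND 2->0: VV[2][2]++ -> VV[2]=[0, 1, 2], msg_vec=[0, 1, 2]; VV[0]=max(VV[0],msg_vec) then VV[0][0]++ -> VV[0]=[2, 1, 2]
Final vectors: VV[0]=[2, 1, 2]; VV[1]=[1, 3, 0]; VV[2]=[0, 1, 2]

Answer: 1 3 0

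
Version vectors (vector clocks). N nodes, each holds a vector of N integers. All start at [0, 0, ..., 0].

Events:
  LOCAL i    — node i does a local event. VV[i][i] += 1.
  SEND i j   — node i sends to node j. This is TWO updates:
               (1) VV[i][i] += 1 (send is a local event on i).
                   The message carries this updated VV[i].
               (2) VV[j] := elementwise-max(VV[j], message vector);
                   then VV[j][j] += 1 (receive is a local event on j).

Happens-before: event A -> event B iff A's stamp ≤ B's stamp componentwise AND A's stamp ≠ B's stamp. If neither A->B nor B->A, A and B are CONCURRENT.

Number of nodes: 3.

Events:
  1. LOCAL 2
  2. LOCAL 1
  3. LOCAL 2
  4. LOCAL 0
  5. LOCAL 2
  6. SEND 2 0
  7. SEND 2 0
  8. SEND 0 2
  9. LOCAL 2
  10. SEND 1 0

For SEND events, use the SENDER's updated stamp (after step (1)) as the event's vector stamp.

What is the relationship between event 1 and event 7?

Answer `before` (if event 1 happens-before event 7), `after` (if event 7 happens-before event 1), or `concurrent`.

Initial: VV[0]=[0, 0, 0]
Initial: VV[1]=[0, 0, 0]
Initial: VV[2]=[0, 0, 0]
Event 1: LOCAL 2: VV[2][2]++ -> VV[2]=[0, 0, 1]
Event 2: LOCAL 1: VV[1][1]++ -> VV[1]=[0, 1, 0]
Event 3: LOCAL 2: VV[2][2]++ -> VV[2]=[0, 0, 2]
Event 4: LOCAL 0: VV[0][0]++ -> VV[0]=[1, 0, 0]
Event 5: LOCAL 2: VV[2][2]++ -> VV[2]=[0, 0, 3]
Event 6: SEND 2->0: VV[2][2]++ -> VV[2]=[0, 0, 4], msg_vec=[0, 0, 4]; VV[0]=max(VV[0],msg_vec) then VV[0][0]++ -> VV[0]=[2, 0, 4]
Event 7: SEND 2->0: VV[2][2]++ -> VV[2]=[0, 0, 5], msg_vec=[0, 0, 5]; VV[0]=max(VV[0],msg_vec) then VV[0][0]++ -> VV[0]=[3, 0, 5]
Event 8: SEND 0->2: VV[0][0]++ -> VV[0]=[4, 0, 5], msg_vec=[4, 0, 5]; VV[2]=max(VV[2],msg_vec) then VV[2][2]++ -> VV[2]=[4, 0, 6]
Event 9: LOCAL 2: VV[2][2]++ -> VV[2]=[4, 0, 7]
Event 10: SEND 1->0: VV[1][1]++ -> VV[1]=[0, 2, 0], msg_vec=[0, 2, 0]; VV[0]=max(VV[0],msg_vec) then VV[0][0]++ -> VV[0]=[5, 2, 5]
Event 1 stamp: [0, 0, 1]
Event 7 stamp: [0, 0, 5]
[0, 0, 1] <= [0, 0, 5]? True
[0, 0, 5] <= [0, 0, 1]? False
Relation: before

Answer: before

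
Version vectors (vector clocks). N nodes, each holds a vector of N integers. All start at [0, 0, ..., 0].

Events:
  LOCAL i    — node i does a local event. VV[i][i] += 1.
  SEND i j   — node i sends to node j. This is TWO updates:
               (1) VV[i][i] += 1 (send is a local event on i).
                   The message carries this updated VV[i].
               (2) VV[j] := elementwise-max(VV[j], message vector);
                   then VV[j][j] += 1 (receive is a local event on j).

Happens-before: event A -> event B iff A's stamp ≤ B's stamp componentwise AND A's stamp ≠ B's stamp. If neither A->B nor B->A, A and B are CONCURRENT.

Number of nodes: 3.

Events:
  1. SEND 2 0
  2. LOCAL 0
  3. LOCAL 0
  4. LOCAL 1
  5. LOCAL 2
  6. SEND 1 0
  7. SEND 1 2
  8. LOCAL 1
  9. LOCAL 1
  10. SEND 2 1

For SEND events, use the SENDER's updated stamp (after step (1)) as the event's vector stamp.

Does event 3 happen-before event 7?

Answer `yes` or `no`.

Initial: VV[0]=[0, 0, 0]
Initial: VV[1]=[0, 0, 0]
Initial: VV[2]=[0, 0, 0]
Event 1: SEND 2->0: VV[2][2]++ -> VV[2]=[0, 0, 1], msg_vec=[0, 0, 1]; VV[0]=max(VV[0],msg_vec) then VV[0][0]++ -> VV[0]=[1, 0, 1]
Event 2: LOCAL 0: VV[0][0]++ -> VV[0]=[2, 0, 1]
Event 3: LOCAL 0: VV[0][0]++ -> VV[0]=[3, 0, 1]
Event 4: LOCAL 1: VV[1][1]++ -> VV[1]=[0, 1, 0]
Event 5: LOCAL 2: VV[2][2]++ -> VV[2]=[0, 0, 2]
Event 6: SEND 1->0: VV[1][1]++ -> VV[1]=[0, 2, 0], msg_vec=[0, 2, 0]; VV[0]=max(VV[0],msg_vec) then VV[0][0]++ -> VV[0]=[4, 2, 1]
Event 7: SEND 1->2: VV[1][1]++ -> VV[1]=[0, 3, 0], msg_vec=[0, 3, 0]; VV[2]=max(VV[2],msg_vec) then VV[2][2]++ -> VV[2]=[0, 3, 3]
Event 8: LOCAL 1: VV[1][1]++ -> VV[1]=[0, 4, 0]
Event 9: LOCAL 1: VV[1][1]++ -> VV[1]=[0, 5, 0]
Event 10: SEND 2->1: VV[2][2]++ -> VV[2]=[0, 3, 4], msg_vec=[0, 3, 4]; VV[1]=max(VV[1],msg_vec) then VV[1][1]++ -> VV[1]=[0, 6, 4]
Event 3 stamp: [3, 0, 1]
Event 7 stamp: [0, 3, 0]
[3, 0, 1] <= [0, 3, 0]? False. Equal? False. Happens-before: False

Answer: no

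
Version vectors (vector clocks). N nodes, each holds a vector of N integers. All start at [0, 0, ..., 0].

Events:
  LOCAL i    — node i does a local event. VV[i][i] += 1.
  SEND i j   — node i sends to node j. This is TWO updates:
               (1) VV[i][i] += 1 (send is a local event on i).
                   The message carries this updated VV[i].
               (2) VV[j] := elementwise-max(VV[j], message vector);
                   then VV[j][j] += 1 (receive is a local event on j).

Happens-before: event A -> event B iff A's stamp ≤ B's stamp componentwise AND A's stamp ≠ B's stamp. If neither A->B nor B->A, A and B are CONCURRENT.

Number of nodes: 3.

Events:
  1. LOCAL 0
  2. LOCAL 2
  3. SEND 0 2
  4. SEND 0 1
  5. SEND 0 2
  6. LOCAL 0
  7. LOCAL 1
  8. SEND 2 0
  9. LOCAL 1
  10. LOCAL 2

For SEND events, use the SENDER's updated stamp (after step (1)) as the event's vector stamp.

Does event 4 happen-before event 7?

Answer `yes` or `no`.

Answer: yes

Derivation:
Initial: VV[0]=[0, 0, 0]
Initial: VV[1]=[0, 0, 0]
Initial: VV[2]=[0, 0, 0]
Event 1: LOCAL 0: VV[0][0]++ -> VV[0]=[1, 0, 0]
Event 2: LOCAL 2: VV[2][2]++ -> VV[2]=[0, 0, 1]
Event 3: SEND 0->2: VV[0][0]++ -> VV[0]=[2, 0, 0], msg_vec=[2, 0, 0]; VV[2]=max(VV[2],msg_vec) then VV[2][2]++ -> VV[2]=[2, 0, 2]
Event 4: SEND 0->1: VV[0][0]++ -> VV[0]=[3, 0, 0], msg_vec=[3, 0, 0]; VV[1]=max(VV[1],msg_vec) then VV[1][1]++ -> VV[1]=[3, 1, 0]
Event 5: SEND 0->2: VV[0][0]++ -> VV[0]=[4, 0, 0], msg_vec=[4, 0, 0]; VV[2]=max(VV[2],msg_vec) then VV[2][2]++ -> VV[2]=[4, 0, 3]
Event 6: LOCAL 0: VV[0][0]++ -> VV[0]=[5, 0, 0]
Event 7: LOCAL 1: VV[1][1]++ -> VV[1]=[3, 2, 0]
Event 8: SEND 2->0: VV[2][2]++ -> VV[2]=[4, 0, 4], msg_vec=[4, 0, 4]; VV[0]=max(VV[0],msg_vec) then VV[0][0]++ -> VV[0]=[6, 0, 4]
Event 9: LOCAL 1: VV[1][1]++ -> VV[1]=[3, 3, 0]
Event 10: LOCAL 2: VV[2][2]++ -> VV[2]=[4, 0, 5]
Event 4 stamp: [3, 0, 0]
Event 7 stamp: [3, 2, 0]
[3, 0, 0] <= [3, 2, 0]? True. Equal? False. Happens-before: True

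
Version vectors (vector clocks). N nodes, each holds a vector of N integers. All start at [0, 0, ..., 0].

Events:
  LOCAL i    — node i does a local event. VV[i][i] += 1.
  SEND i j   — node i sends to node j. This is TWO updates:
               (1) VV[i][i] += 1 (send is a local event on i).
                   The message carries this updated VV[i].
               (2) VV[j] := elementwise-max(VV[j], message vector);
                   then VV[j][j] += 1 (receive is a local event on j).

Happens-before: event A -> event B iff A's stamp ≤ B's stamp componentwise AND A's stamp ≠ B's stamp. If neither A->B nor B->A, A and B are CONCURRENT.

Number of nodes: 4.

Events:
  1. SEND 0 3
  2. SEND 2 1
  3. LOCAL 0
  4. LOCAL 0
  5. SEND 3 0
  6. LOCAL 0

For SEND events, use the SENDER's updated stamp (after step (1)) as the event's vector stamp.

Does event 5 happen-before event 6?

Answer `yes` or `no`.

Answer: yes

Derivation:
Initial: VV[0]=[0, 0, 0, 0]
Initial: VV[1]=[0, 0, 0, 0]
Initial: VV[2]=[0, 0, 0, 0]
Initial: VV[3]=[0, 0, 0, 0]
Event 1: SEND 0->3: VV[0][0]++ -> VV[0]=[1, 0, 0, 0], msg_vec=[1, 0, 0, 0]; VV[3]=max(VV[3],msg_vec) then VV[3][3]++ -> VV[3]=[1, 0, 0, 1]
Event 2: SEND 2->1: VV[2][2]++ -> VV[2]=[0, 0, 1, 0], msg_vec=[0, 0, 1, 0]; VV[1]=max(VV[1],msg_vec) then VV[1][1]++ -> VV[1]=[0, 1, 1, 0]
Event 3: LOCAL 0: VV[0][0]++ -> VV[0]=[2, 0, 0, 0]
Event 4: LOCAL 0: VV[0][0]++ -> VV[0]=[3, 0, 0, 0]
Event 5: SEND 3->0: VV[3][3]++ -> VV[3]=[1, 0, 0, 2], msg_vec=[1, 0, 0, 2]; VV[0]=max(VV[0],msg_vec) then VV[0][0]++ -> VV[0]=[4, 0, 0, 2]
Event 6: LOCAL 0: VV[0][0]++ -> VV[0]=[5, 0, 0, 2]
Event 5 stamp: [1, 0, 0, 2]
Event 6 stamp: [5, 0, 0, 2]
[1, 0, 0, 2] <= [5, 0, 0, 2]? True. Equal? False. Happens-before: True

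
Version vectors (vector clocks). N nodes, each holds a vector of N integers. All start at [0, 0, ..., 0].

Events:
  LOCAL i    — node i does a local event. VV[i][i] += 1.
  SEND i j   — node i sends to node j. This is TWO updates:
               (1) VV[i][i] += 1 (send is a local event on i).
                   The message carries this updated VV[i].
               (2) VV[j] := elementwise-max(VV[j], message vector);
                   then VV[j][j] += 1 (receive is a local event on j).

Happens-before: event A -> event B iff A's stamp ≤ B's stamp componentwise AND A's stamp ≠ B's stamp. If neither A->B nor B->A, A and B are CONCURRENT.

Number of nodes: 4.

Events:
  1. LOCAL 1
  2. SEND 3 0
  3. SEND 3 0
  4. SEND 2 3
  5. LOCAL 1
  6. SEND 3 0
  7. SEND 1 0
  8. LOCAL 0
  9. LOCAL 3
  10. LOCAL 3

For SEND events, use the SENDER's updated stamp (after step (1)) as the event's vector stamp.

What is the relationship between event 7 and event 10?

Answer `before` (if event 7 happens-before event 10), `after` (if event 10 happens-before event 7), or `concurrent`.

Answer: concurrent

Derivation:
Initial: VV[0]=[0, 0, 0, 0]
Initial: VV[1]=[0, 0, 0, 0]
Initial: VV[2]=[0, 0, 0, 0]
Initial: VV[3]=[0, 0, 0, 0]
Event 1: LOCAL 1: VV[1][1]++ -> VV[1]=[0, 1, 0, 0]
Event 2: SEND 3->0: VV[3][3]++ -> VV[3]=[0, 0, 0, 1], msg_vec=[0, 0, 0, 1]; VV[0]=max(VV[0],msg_vec) then VV[0][0]++ -> VV[0]=[1, 0, 0, 1]
Event 3: SEND 3->0: VV[3][3]++ -> VV[3]=[0, 0, 0, 2], msg_vec=[0, 0, 0, 2]; VV[0]=max(VV[0],msg_vec) then VV[0][0]++ -> VV[0]=[2, 0, 0, 2]
Event 4: SEND 2->3: VV[2][2]++ -> VV[2]=[0, 0, 1, 0], msg_vec=[0, 0, 1, 0]; VV[3]=max(VV[3],msg_vec) then VV[3][3]++ -> VV[3]=[0, 0, 1, 3]
Event 5: LOCAL 1: VV[1][1]++ -> VV[1]=[0, 2, 0, 0]
Event 6: SEND 3->0: VV[3][3]++ -> VV[3]=[0, 0, 1, 4], msg_vec=[0, 0, 1, 4]; VV[0]=max(VV[0],msg_vec) then VV[0][0]++ -> VV[0]=[3, 0, 1, 4]
Event 7: SEND 1->0: VV[1][1]++ -> VV[1]=[0, 3, 0, 0], msg_vec=[0, 3, 0, 0]; VV[0]=max(VV[0],msg_vec) then VV[0][0]++ -> VV[0]=[4, 3, 1, 4]
Event 8: LOCAL 0: VV[0][0]++ -> VV[0]=[5, 3, 1, 4]
Event 9: LOCAL 3: VV[3][3]++ -> VV[3]=[0, 0, 1, 5]
Event 10: LOCAL 3: VV[3][3]++ -> VV[3]=[0, 0, 1, 6]
Event 7 stamp: [0, 3, 0, 0]
Event 10 stamp: [0, 0, 1, 6]
[0, 3, 0, 0] <= [0, 0, 1, 6]? False
[0, 0, 1, 6] <= [0, 3, 0, 0]? False
Relation: concurrent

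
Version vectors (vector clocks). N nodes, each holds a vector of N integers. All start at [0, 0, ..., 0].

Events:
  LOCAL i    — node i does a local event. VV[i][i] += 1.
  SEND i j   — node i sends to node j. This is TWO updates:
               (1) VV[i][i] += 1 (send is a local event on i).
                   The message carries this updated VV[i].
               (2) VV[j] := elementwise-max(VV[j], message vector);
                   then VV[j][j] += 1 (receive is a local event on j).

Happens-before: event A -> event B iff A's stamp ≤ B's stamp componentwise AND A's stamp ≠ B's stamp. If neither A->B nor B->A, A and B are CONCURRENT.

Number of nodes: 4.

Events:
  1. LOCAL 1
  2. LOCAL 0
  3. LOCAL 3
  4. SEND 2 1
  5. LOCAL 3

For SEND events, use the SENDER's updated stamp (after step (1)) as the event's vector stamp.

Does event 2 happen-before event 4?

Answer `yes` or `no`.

Answer: no

Derivation:
Initial: VV[0]=[0, 0, 0, 0]
Initial: VV[1]=[0, 0, 0, 0]
Initial: VV[2]=[0, 0, 0, 0]
Initial: VV[3]=[0, 0, 0, 0]
Event 1: LOCAL 1: VV[1][1]++ -> VV[1]=[0, 1, 0, 0]
Event 2: LOCAL 0: VV[0][0]++ -> VV[0]=[1, 0, 0, 0]
Event 3: LOCAL 3: VV[3][3]++ -> VV[3]=[0, 0, 0, 1]
Event 4: SEND 2->1: VV[2][2]++ -> VV[2]=[0, 0, 1, 0], msg_vec=[0, 0, 1, 0]; VV[1]=max(VV[1],msg_vec) then VV[1][1]++ -> VV[1]=[0, 2, 1, 0]
Event 5: LOCAL 3: VV[3][3]++ -> VV[3]=[0, 0, 0, 2]
Event 2 stamp: [1, 0, 0, 0]
Event 4 stamp: [0, 0, 1, 0]
[1, 0, 0, 0] <= [0, 0, 1, 0]? False. Equal? False. Happens-before: False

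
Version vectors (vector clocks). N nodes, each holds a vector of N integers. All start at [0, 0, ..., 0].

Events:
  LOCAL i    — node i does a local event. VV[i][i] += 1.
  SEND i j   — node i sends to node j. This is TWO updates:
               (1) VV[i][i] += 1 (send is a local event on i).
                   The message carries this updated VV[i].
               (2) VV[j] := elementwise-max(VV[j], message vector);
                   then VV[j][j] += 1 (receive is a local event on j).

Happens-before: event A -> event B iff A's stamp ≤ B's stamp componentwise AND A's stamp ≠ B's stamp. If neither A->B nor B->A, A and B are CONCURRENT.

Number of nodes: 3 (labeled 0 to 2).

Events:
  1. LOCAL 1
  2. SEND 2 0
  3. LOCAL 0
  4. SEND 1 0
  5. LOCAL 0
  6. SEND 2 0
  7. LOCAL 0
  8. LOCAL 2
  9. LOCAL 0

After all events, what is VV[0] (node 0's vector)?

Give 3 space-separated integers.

Answer: 7 2 2

Derivation:
Initial: VV[0]=[0, 0, 0]
Initial: VV[1]=[0, 0, 0]
Initial: VV[2]=[0, 0, 0]
Event 1: LOCAL 1: VV[1][1]++ -> VV[1]=[0, 1, 0]
Event 2: SEND 2->0: VV[2][2]++ -> VV[2]=[0, 0, 1], msg_vec=[0, 0, 1]; VV[0]=max(VV[0],msg_vec) then VV[0][0]++ -> VV[0]=[1, 0, 1]
Event 3: LOCAL 0: VV[0][0]++ -> VV[0]=[2, 0, 1]
Event 4: SEND 1->0: VV[1][1]++ -> VV[1]=[0, 2, 0], msg_vec=[0, 2, 0]; VV[0]=max(VV[0],msg_vec) then VV[0][0]++ -> VV[0]=[3, 2, 1]
Event 5: LOCAL 0: VV[0][0]++ -> VV[0]=[4, 2, 1]
Event 6: SEND 2->0: VV[2][2]++ -> VV[2]=[0, 0, 2], msg_vec=[0, 0, 2]; VV[0]=max(VV[0],msg_vec) then VV[0][0]++ -> VV[0]=[5, 2, 2]
Event 7: LOCAL 0: VV[0][0]++ -> VV[0]=[6, 2, 2]
Event 8: LOCAL 2: VV[2][2]++ -> VV[2]=[0, 0, 3]
Event 9: LOCAL 0: VV[0][0]++ -> VV[0]=[7, 2, 2]
Final vectors: VV[0]=[7, 2, 2]; VV[1]=[0, 2, 0]; VV[2]=[0, 0, 3]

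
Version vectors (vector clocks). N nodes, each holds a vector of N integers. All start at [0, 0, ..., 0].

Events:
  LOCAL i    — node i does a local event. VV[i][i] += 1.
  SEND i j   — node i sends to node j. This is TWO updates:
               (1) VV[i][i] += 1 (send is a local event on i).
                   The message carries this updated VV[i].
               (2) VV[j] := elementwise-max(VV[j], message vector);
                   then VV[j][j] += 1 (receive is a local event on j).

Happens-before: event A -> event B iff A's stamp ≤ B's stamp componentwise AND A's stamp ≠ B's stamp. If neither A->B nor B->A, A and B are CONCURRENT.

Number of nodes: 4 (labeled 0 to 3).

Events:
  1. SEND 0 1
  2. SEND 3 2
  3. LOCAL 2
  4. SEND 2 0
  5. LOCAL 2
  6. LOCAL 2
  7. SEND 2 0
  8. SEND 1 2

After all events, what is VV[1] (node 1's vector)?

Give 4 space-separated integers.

Answer: 1 2 0 0

Derivation:
Initial: VV[0]=[0, 0, 0, 0]
Initial: VV[1]=[0, 0, 0, 0]
Initial: VV[2]=[0, 0, 0, 0]
Initial: VV[3]=[0, 0, 0, 0]
Event 1: SEND 0->1: VV[0][0]++ -> VV[0]=[1, 0, 0, 0], msg_vec=[1, 0, 0, 0]; VV[1]=max(VV[1],msg_vec) then VV[1][1]++ -> VV[1]=[1, 1, 0, 0]
Event 2: SEND 3->2: VV[3][3]++ -> VV[3]=[0, 0, 0, 1], msg_vec=[0, 0, 0, 1]; VV[2]=max(VV[2],msg_vec) then VV[2][2]++ -> VV[2]=[0, 0, 1, 1]
Event 3: LOCAL 2: VV[2][2]++ -> VV[2]=[0, 0, 2, 1]
Event 4: SEND 2->0: VV[2][2]++ -> VV[2]=[0, 0, 3, 1], msg_vec=[0, 0, 3, 1]; VV[0]=max(VV[0],msg_vec) then VV[0][0]++ -> VV[0]=[2, 0, 3, 1]
Event 5: LOCAL 2: VV[2][2]++ -> VV[2]=[0, 0, 4, 1]
Event 6: LOCAL 2: VV[2][2]++ -> VV[2]=[0, 0, 5, 1]
Event 7: SEND 2->0: VV[2][2]++ -> VV[2]=[0, 0, 6, 1], msg_vec=[0, 0, 6, 1]; VV[0]=max(VV[0],msg_vec) then VV[0][0]++ -> VV[0]=[3, 0, 6, 1]
Event 8: SEND 1->2: VV[1][1]++ -> VV[1]=[1, 2, 0, 0], msg_vec=[1, 2, 0, 0]; VV[2]=max(VV[2],msg_vec) then VV[2][2]++ -> VV[2]=[1, 2, 7, 1]
Final vectors: VV[0]=[3, 0, 6, 1]; VV[1]=[1, 2, 0, 0]; VV[2]=[1, 2, 7, 1]; VV[3]=[0, 0, 0, 1]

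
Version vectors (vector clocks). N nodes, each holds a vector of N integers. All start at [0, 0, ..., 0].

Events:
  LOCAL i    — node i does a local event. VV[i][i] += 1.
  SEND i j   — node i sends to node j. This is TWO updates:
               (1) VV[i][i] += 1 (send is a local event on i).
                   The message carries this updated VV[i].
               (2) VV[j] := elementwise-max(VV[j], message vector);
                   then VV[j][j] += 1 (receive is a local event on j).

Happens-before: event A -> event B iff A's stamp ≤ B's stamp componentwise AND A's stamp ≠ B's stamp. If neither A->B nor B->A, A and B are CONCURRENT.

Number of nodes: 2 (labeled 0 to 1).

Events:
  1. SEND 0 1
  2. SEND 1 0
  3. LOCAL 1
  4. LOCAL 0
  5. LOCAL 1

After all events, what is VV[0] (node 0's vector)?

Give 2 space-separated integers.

Answer: 3 2

Derivation:
Initial: VV[0]=[0, 0]
Initial: VV[1]=[0, 0]
Event 1: SEND 0->1: VV[0][0]++ -> VV[0]=[1, 0], msg_vec=[1, 0]; VV[1]=max(VV[1],msg_vec) then VV[1][1]++ -> VV[1]=[1, 1]
Event 2: SEND 1->0: VV[1][1]++ -> VV[1]=[1, 2], msg_vec=[1, 2]; VV[0]=max(VV[0],msg_vec) then VV[0][0]++ -> VV[0]=[2, 2]
Event 3: LOCAL 1: VV[1][1]++ -> VV[1]=[1, 3]
Event 4: LOCAL 0: VV[0][0]++ -> VV[0]=[3, 2]
Event 5: LOCAL 1: VV[1][1]++ -> VV[1]=[1, 4]
Final vectors: VV[0]=[3, 2]; VV[1]=[1, 4]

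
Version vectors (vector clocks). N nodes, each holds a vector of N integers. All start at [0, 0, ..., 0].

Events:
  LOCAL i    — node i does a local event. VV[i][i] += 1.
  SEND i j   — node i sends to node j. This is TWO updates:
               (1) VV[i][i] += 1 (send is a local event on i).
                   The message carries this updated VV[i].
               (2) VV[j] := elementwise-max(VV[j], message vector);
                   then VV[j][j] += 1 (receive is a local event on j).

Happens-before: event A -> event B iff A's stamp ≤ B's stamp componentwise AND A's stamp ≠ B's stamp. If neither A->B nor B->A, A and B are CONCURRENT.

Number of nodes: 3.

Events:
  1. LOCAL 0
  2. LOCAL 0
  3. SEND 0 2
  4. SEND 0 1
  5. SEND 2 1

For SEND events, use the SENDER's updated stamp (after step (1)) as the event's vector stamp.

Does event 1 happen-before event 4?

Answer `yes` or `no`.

Initial: VV[0]=[0, 0, 0]
Initial: VV[1]=[0, 0, 0]
Initial: VV[2]=[0, 0, 0]
Event 1: LOCAL 0: VV[0][0]++ -> VV[0]=[1, 0, 0]
Event 2: LOCAL 0: VV[0][0]++ -> VV[0]=[2, 0, 0]
Event 3: SEND 0->2: VV[0][0]++ -> VV[0]=[3, 0, 0], msg_vec=[3, 0, 0]; VV[2]=max(VV[2],msg_vec) then VV[2][2]++ -> VV[2]=[3, 0, 1]
Event 4: SEND 0->1: VV[0][0]++ -> VV[0]=[4, 0, 0], msg_vec=[4, 0, 0]; VV[1]=max(VV[1],msg_vec) then VV[1][1]++ -> VV[1]=[4, 1, 0]
Event 5: SEND 2->1: VV[2][2]++ -> VV[2]=[3, 0, 2], msg_vec=[3, 0, 2]; VV[1]=max(VV[1],msg_vec) then VV[1][1]++ -> VV[1]=[4, 2, 2]
Event 1 stamp: [1, 0, 0]
Event 4 stamp: [4, 0, 0]
[1, 0, 0] <= [4, 0, 0]? True. Equal? False. Happens-before: True

Answer: yes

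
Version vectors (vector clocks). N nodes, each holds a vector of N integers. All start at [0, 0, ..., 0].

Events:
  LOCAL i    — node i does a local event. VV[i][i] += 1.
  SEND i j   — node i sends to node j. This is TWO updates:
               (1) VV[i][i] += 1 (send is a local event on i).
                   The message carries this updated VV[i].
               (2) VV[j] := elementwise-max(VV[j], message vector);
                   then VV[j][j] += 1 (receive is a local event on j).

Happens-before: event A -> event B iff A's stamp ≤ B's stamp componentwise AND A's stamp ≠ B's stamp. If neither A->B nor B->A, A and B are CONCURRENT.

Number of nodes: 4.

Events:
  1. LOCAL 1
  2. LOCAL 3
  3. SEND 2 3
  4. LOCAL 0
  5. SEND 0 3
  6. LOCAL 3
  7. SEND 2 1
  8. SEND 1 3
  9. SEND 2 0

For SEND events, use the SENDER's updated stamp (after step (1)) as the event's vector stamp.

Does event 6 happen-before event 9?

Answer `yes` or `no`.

Answer: no

Derivation:
Initial: VV[0]=[0, 0, 0, 0]
Initial: VV[1]=[0, 0, 0, 0]
Initial: VV[2]=[0, 0, 0, 0]
Initial: VV[3]=[0, 0, 0, 0]
Event 1: LOCAL 1: VV[1][1]++ -> VV[1]=[0, 1, 0, 0]
Event 2: LOCAL 3: VV[3][3]++ -> VV[3]=[0, 0, 0, 1]
Event 3: SEND 2->3: VV[2][2]++ -> VV[2]=[0, 0, 1, 0], msg_vec=[0, 0, 1, 0]; VV[3]=max(VV[3],msg_vec) then VV[3][3]++ -> VV[3]=[0, 0, 1, 2]
Event 4: LOCAL 0: VV[0][0]++ -> VV[0]=[1, 0, 0, 0]
Event 5: SEND 0->3: VV[0][0]++ -> VV[0]=[2, 0, 0, 0], msg_vec=[2, 0, 0, 0]; VV[3]=max(VV[3],msg_vec) then VV[3][3]++ -> VV[3]=[2, 0, 1, 3]
Event 6: LOCAL 3: VV[3][3]++ -> VV[3]=[2, 0, 1, 4]
Event 7: SEND 2->1: VV[2][2]++ -> VV[2]=[0, 0, 2, 0], msg_vec=[0, 0, 2, 0]; VV[1]=max(VV[1],msg_vec) then VV[1][1]++ -> VV[1]=[0, 2, 2, 0]
Event 8: SEND 1->3: VV[1][1]++ -> VV[1]=[0, 3, 2, 0], msg_vec=[0, 3, 2, 0]; VV[3]=max(VV[3],msg_vec) then VV[3][3]++ -> VV[3]=[2, 3, 2, 5]
Event 9: SEND 2->0: VV[2][2]++ -> VV[2]=[0, 0, 3, 0], msg_vec=[0, 0, 3, 0]; VV[0]=max(VV[0],msg_vec) then VV[0][0]++ -> VV[0]=[3, 0, 3, 0]
Event 6 stamp: [2, 0, 1, 4]
Event 9 stamp: [0, 0, 3, 0]
[2, 0, 1, 4] <= [0, 0, 3, 0]? False. Equal? False. Happens-before: False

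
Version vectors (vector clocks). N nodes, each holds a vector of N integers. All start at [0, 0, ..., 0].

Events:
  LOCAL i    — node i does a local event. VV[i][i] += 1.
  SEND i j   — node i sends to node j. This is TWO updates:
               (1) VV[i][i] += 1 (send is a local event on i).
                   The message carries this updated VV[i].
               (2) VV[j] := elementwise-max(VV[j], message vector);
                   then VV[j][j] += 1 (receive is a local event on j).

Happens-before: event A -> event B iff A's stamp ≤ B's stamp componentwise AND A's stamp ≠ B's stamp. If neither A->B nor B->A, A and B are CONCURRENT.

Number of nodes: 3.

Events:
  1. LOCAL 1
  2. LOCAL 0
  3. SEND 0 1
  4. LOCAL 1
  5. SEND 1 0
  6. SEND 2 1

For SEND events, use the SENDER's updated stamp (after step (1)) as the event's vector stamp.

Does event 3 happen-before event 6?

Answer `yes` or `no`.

Answer: no

Derivation:
Initial: VV[0]=[0, 0, 0]
Initial: VV[1]=[0, 0, 0]
Initial: VV[2]=[0, 0, 0]
Event 1: LOCAL 1: VV[1][1]++ -> VV[1]=[0, 1, 0]
Event 2: LOCAL 0: VV[0][0]++ -> VV[0]=[1, 0, 0]
Event 3: SEND 0->1: VV[0][0]++ -> VV[0]=[2, 0, 0], msg_vec=[2, 0, 0]; VV[1]=max(VV[1],msg_vec) then VV[1][1]++ -> VV[1]=[2, 2, 0]
Event 4: LOCAL 1: VV[1][1]++ -> VV[1]=[2, 3, 0]
Event 5: SEND 1->0: VV[1][1]++ -> VV[1]=[2, 4, 0], msg_vec=[2, 4, 0]; VV[0]=max(VV[0],msg_vec) then VV[0][0]++ -> VV[0]=[3, 4, 0]
Event 6: SEND 2->1: VV[2][2]++ -> VV[2]=[0, 0, 1], msg_vec=[0, 0, 1]; VV[1]=max(VV[1],msg_vec) then VV[1][1]++ -> VV[1]=[2, 5, 1]
Event 3 stamp: [2, 0, 0]
Event 6 stamp: [0, 0, 1]
[2, 0, 0] <= [0, 0, 1]? False. Equal? False. Happens-before: False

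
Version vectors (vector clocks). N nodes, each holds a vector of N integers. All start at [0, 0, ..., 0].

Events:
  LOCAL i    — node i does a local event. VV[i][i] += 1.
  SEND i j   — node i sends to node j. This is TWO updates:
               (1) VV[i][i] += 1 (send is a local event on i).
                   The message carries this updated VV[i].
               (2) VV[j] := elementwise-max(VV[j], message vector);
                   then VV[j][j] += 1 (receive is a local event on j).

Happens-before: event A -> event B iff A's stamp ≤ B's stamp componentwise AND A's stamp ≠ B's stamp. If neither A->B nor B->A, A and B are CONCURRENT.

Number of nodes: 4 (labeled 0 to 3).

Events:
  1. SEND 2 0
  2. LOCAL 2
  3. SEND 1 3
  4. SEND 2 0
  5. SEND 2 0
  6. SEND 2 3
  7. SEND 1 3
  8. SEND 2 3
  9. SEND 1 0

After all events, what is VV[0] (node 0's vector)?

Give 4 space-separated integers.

Initial: VV[0]=[0, 0, 0, 0]
Initial: VV[1]=[0, 0, 0, 0]
Initial: VV[2]=[0, 0, 0, 0]
Initial: VV[3]=[0, 0, 0, 0]
Event 1: SEND 2->0: VV[2][2]++ -> VV[2]=[0, 0, 1, 0], msg_vec=[0, 0, 1, 0]; VV[0]=max(VV[0],msg_vec) then VV[0][0]++ -> VV[0]=[1, 0, 1, 0]
Event 2: LOCAL 2: VV[2][2]++ -> VV[2]=[0, 0, 2, 0]
Event 3: SEND 1->3: VV[1][1]++ -> VV[1]=[0, 1, 0, 0], msg_vec=[0, 1, 0, 0]; VV[3]=max(VV[3],msg_vec) then VV[3][3]++ -> VV[3]=[0, 1, 0, 1]
Event 4: SEND 2->0: VV[2][2]++ -> VV[2]=[0, 0, 3, 0], msg_vec=[0, 0, 3, 0]; VV[0]=max(VV[0],msg_vec) then VV[0][0]++ -> VV[0]=[2, 0, 3, 0]
Event 5: SEND 2->0: VV[2][2]++ -> VV[2]=[0, 0, 4, 0], msg_vec=[0, 0, 4, 0]; VV[0]=max(VV[0],msg_vec) then VV[0][0]++ -> VV[0]=[3, 0, 4, 0]
Event 6: SEND 2->3: VV[2][2]++ -> VV[2]=[0, 0, 5, 0], msg_vec=[0, 0, 5, 0]; VV[3]=max(VV[3],msg_vec) then VV[3][3]++ -> VV[3]=[0, 1, 5, 2]
Event 7: SEND 1->3: VV[1][1]++ -> VV[1]=[0, 2, 0, 0], msg_vec=[0, 2, 0, 0]; VV[3]=max(VV[3],msg_vec) then VV[3][3]++ -> VV[3]=[0, 2, 5, 3]
Event 8: SEND 2->3: VV[2][2]++ -> VV[2]=[0, 0, 6, 0], msg_vec=[0, 0, 6, 0]; VV[3]=max(VV[3],msg_vec) then VV[3][3]++ -> VV[3]=[0, 2, 6, 4]
Event 9: SEND 1->0: VV[1][1]++ -> VV[1]=[0, 3, 0, 0], msg_vec=[0, 3, 0, 0]; VV[0]=max(VV[0],msg_vec) then VV[0][0]++ -> VV[0]=[4, 3, 4, 0]
Final vectors: VV[0]=[4, 3, 4, 0]; VV[1]=[0, 3, 0, 0]; VV[2]=[0, 0, 6, 0]; VV[3]=[0, 2, 6, 4]

Answer: 4 3 4 0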